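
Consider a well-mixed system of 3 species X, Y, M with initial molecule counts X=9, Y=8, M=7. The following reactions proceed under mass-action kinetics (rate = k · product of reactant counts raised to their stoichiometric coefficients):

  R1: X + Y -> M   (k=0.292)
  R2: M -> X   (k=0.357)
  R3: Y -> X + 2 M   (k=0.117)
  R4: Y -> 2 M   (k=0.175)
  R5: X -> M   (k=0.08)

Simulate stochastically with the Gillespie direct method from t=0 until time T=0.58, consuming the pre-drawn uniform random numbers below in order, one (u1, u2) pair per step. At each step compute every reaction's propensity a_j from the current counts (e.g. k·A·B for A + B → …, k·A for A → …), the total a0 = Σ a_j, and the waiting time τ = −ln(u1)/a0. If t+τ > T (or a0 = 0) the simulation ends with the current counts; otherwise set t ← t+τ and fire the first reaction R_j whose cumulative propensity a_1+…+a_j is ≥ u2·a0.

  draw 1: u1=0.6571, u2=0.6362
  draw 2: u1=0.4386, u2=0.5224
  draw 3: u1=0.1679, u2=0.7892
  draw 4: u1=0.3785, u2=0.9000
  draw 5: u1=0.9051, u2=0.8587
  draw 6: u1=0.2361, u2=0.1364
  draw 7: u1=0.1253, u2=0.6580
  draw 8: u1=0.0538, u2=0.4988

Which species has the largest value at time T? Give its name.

t=0.000: X=9 Y=8 M=7
Draw 1: a1=21.024, a2=2.499, a3=0.936, a4=1.400, a5=0.720, a0=26.579; τ=−ln(0.6571)/26.579=0.016 → t=0.016; u2·a0=0.6362·26.579=16.910 ≤ a1=21.024 → R1 fires; X=8 Y=7 M=8
Draw 2: a1=16.352, a2=2.856, a3=0.819, a4=1.225, a5=0.640, a0=21.892; τ=−ln(0.4386)/21.892=0.038 → t=0.053; u2·a0=0.5224·21.892=11.436 ≤ a1=16.352 → R1 fires; X=7 Y=6 M=9
Draw 3: a1=12.264, a2=3.213, a3=0.702, a4=1.050, a5=0.560, a0=17.789; τ=−ln(0.1679)/17.789=0.100 → t=0.154; u2·a0=0.7892·17.789=14.039; a1=12.264 < 14.039 ≤ a1+a2=15.477 → R2 fires; X=8 Y=6 M=8
Draw 4: a1=14.016, a2=2.856, a3=0.702, a4=1.050, a5=0.640, a0=19.264; τ=−ln(0.3785)/19.264=0.050 → t=0.204; u2·a0=0.9000·19.264=17.338; a1+a2=16.872 < 17.338 ≤ a1+…+a3=17.574 → R3 fires; X=9 Y=5 M=10
Draw 5: a1=13.140, a2=3.570, a3=0.585, a4=0.875, a5=0.720, a0=18.890; τ=−ln(0.9051)/18.890=0.005 → t=0.209; u2·a0=0.8587·18.890=16.221; a1=13.140 < 16.221 ≤ a1+a2=16.710 → R2 fires; X=10 Y=5 M=9
Draw 6: a1=14.600, a2=3.213, a3=0.585, a4=0.875, a5=0.800, a0=20.073; τ=−ln(0.2361)/20.073=0.072 → t=0.281; u2·a0=0.1364·20.073=2.738 ≤ a1=14.600 → R1 fires; X=9 Y=4 M=10
Draw 7: a1=10.512, a2=3.570, a3=0.468, a4=0.700, a5=0.720, a0=15.970; τ=−ln(0.1253)/15.970=0.130 → t=0.411; u2·a0=0.6580·15.970=10.508 ≤ a1=10.512 → R1 fires; X=8 Y=3 M=11
Draw 8: a1=7.008, a2=3.927, a3=0.351, a4=0.525, a5=0.640, a0=12.451; τ=−ln(0.0538)/12.451=0.235 → t=0.646 > T=0.58: stop.
At T=0.58: X=8 Y=3 M=11; the largest is M.

Dominant species at T: M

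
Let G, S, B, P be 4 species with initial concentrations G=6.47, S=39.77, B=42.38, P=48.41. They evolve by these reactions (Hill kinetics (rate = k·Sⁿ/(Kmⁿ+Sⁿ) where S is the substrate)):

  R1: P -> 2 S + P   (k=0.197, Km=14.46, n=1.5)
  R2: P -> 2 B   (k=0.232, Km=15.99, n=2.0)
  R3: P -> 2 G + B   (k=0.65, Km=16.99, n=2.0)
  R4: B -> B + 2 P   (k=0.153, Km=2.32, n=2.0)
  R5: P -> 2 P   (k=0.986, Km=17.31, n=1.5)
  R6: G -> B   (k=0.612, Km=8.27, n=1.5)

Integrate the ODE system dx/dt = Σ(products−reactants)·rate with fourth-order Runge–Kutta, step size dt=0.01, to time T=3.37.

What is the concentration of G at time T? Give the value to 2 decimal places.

G at T = 9.38

RK4 with dt=0.01: 337 steps to T=3.37. Trajectory (selected grid times):
t=0.00: G=6.47 S=39.77 B=42.38 P=48.41
t=0.37: G=6.80 S=39.90 B=42.84 P=48.53
t=0.75: G=7.14 S=40.02 B=43.32 P=48.66
t=1.12: G=7.47 S=40.15 B=43.80 P=48.78
t=1.50: G=7.80 S=40.28 B=44.29 P=48.90
t=1.87: G=8.12 S=40.40 B=44.77 P=49.03
t=2.25: G=8.44 S=40.53 B=45.26 P=49.15
t=2.62: G=8.76 S=40.66 B=45.75 P=49.27
t=3.00: G=9.08 S=40.79 B=46.25 P=49.40
t=3.37: G=9.38 S=40.91 B=46.74 P=49.52
Read off G at T=3.37: 9.38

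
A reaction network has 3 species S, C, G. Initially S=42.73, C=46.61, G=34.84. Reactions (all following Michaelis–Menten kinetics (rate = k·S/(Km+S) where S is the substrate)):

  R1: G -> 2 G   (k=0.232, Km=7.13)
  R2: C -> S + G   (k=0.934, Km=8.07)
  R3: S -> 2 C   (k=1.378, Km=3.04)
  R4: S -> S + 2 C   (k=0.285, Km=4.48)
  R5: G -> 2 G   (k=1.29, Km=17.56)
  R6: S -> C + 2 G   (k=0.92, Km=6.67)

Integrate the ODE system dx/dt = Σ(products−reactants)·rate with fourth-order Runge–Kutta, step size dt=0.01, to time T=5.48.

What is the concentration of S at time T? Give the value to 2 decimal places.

S at T = 35.87

RK4 with dt=0.01: 548 steps to T=5.48. Trajectory (selected grid times):
t=0.00: S=42.73 C=46.61 G=34.84
t=0.61: S=41.95 C=48.49 G=36.94
t=1.22: S=41.17 C=50.36 G=39.06
t=1.83: S=40.40 C=52.23 G=41.18
t=2.44: S=39.63 C=54.09 G=43.32
t=3.04: S=38.88 C=55.92 G=45.42
t=3.65: S=38.12 C=57.77 G=47.57
t=4.26: S=37.37 C=59.61 G=49.73
t=4.87: S=36.62 C=61.45 G=51.89
t=5.48: S=35.87 C=63.28 G=54.06
Read off S at T=5.48: 35.87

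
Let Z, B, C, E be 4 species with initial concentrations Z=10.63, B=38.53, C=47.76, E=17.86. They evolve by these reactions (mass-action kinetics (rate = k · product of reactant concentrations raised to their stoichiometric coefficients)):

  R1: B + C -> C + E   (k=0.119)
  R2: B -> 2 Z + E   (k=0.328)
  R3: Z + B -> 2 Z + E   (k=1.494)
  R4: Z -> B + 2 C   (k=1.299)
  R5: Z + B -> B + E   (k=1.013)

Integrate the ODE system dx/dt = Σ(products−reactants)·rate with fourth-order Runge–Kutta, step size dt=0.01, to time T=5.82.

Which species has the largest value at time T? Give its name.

Dominant species at T: E

RK4 with dt=0.01: 582 steps to T=5.82. Trajectory (selected grid times):
t=0.00: Z=10.63 B=38.53 C=47.76 E=17.86
t=0.65: Z=11.50 B=0.58 C=73.77 E=95.62
t=1.29: Z=5.98 B=0.41 C=87.86 E=105.59
t=1.94: Z=2.94 B=0.25 C=95.11 E=110.32
t=2.59: Z=1.39 B=0.14 C=98.62 E=112.46
t=3.23: Z=0.65 B=0.07 C=100.24 E=113.41
t=3.88: Z=0.30 B=0.03 C=101.01 E=113.84
t=4.53: Z=0.14 B=0.02 C=101.36 E=114.04
t=5.17: Z=0.06 B=0.01 C=101.52 E=114.13
t=5.82: Z=0.03 B=0.00 C=101.59 E=114.17
At T=5.82: Z=0.03 B=0.00 C=101.59 E=114.17; the largest is E.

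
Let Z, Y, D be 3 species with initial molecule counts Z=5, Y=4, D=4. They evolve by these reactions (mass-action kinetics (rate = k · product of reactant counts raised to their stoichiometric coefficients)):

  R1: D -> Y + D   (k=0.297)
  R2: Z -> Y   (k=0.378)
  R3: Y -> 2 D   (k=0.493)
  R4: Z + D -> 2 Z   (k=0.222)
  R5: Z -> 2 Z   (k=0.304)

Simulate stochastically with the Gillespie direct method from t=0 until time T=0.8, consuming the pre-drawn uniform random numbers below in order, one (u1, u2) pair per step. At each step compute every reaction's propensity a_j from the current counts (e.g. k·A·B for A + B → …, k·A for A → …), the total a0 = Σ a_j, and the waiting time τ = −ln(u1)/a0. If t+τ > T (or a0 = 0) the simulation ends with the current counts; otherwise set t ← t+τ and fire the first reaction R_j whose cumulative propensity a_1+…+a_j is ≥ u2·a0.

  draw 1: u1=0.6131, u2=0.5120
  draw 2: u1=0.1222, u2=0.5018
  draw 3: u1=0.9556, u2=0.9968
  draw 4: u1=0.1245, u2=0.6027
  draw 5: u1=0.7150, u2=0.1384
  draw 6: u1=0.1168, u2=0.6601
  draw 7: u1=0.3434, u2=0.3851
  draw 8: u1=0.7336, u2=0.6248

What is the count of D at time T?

t=0.000: Z=5 Y=4 D=4
Draw 1: a1=1.188, a2=1.890, a3=1.972, a4=4.440, a5=1.520, a0=11.010; τ=−ln(0.6131)/11.010=0.044 → t=0.044; u2·a0=0.5120·11.010=5.637; a1+…+a3=5.050 < 5.637 ≤ a1+…+a4=9.490 → R4 fires; Z=6 Y=4 D=3
Draw 2: a1=0.891, a2=2.268, a3=1.972, a4=3.996, a5=1.824, a0=10.951; τ=−ln(0.1222)/10.951=0.192 → t=0.236; u2·a0=0.5018·10.951=5.495; a1+…+a3=5.131 < 5.495 ≤ a1+…+a4=9.127 → R4 fires; Z=7 Y=4 D=2
Draw 3: a1=0.594, a2=2.646, a3=1.972, a4=3.108, a5=2.128, a0=10.448; τ=−ln(0.9556)/10.448=0.004 → t=0.241; u2·a0=0.9968·10.448=10.415; a1+…+a4=8.320 < 10.415 ≤ a1+…+a5=10.448 → R5 fires; Z=8 Y=4 D=2
Draw 4: a1=0.594, a2=3.024, a3=1.972, a4=3.552, a5=2.432, a0=11.574; τ=−ln(0.1245)/11.574=0.180 → t=0.421; u2·a0=0.6027·11.574=6.976; a1+…+a3=5.590 < 6.976 ≤ a1+…+a4=9.142 → R4 fires; Z=9 Y=4 D=1
Draw 5: a1=0.297, a2=3.402, a3=1.972, a4=1.998, a5=2.736, a0=10.405; τ=−ln(0.7150)/10.405=0.032 → t=0.453; u2·a0=0.1384·10.405=1.440; a1=0.297 < 1.440 ≤ a1+a2=3.699 → R2 fires; Z=8 Y=5 D=1
Draw 6: a1=0.297, a2=3.024, a3=2.465, a4=1.776, a5=2.432, a0=9.994; τ=−ln(0.1168)/9.994=0.215 → t=0.668; u2·a0=0.6601·9.994=6.597; a1+…+a3=5.786 < 6.597 ≤ a1+…+a4=7.562 → R4 fires; Z=9 Y=5 D=0
Draw 7: a1=0.000, a2=3.402, a3=2.465, a4=0.000, a5=2.736, a0=8.603; τ=−ln(0.3434)/8.603=0.124 → t=0.792; u2·a0=0.3851·8.603=3.313; a1=0.000 < 3.313 ≤ a1+a2=3.402 → R2 fires; Z=8 Y=6 D=0
Draw 8: a1=0.000, a2=3.024, a3=2.958, a4=0.000, a5=2.432, a0=8.414; τ=−ln(0.7336)/8.414=0.037 → t=0.829 > T=0.8: stop.
Read off D at T=0.8: 0

D at T = 0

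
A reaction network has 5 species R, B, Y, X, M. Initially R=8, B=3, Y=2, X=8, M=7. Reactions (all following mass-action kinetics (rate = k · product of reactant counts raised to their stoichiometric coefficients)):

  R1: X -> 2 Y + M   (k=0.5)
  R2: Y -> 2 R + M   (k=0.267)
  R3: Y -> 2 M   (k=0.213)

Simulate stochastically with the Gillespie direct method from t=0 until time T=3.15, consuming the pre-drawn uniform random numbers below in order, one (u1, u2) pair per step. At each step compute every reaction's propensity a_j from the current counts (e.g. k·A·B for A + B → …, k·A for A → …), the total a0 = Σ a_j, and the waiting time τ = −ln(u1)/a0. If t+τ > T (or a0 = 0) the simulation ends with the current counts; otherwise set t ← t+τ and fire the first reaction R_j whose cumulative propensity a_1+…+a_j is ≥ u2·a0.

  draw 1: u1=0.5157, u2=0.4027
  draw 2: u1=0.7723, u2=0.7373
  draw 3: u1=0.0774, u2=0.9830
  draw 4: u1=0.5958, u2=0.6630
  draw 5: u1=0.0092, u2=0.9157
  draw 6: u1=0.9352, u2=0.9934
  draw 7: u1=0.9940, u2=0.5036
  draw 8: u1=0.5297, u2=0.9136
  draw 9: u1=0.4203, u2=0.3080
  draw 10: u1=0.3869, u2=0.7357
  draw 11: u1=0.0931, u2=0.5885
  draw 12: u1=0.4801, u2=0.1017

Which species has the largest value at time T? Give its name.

t=0.000: R=8 B=3 Y=2 X=8 M=7
Draw 1: a1=4.000, a2=0.534, a3=0.426, a0=4.960; τ=−ln(0.5157)/4.960=0.134 → t=0.134; u2·a0=0.4027·4.960=1.997 ≤ a1=4.000 → R1 fires; R=8 B=3 Y=4 X=7 M=8
Draw 2: a1=3.500, a2=1.068, a3=0.852, a0=5.420; τ=−ln(0.7723)/5.420=0.048 → t=0.181; u2·a0=0.7373·5.420=3.996; a1=3.500 < 3.996 ≤ a1+a2=4.568 → R2 fires; R=10 B=3 Y=3 X=7 M=9
Draw 3: a1=3.500, a2=0.801, a3=0.639, a0=4.940; τ=−ln(0.0774)/4.940=0.518 → t=0.699; u2·a0=0.9830·4.940=4.856; a1+a2=4.301 < 4.856 ≤ a1+…+a3=4.940 → R3 fires; R=10 B=3 Y=2 X=7 M=11
Draw 4: a1=3.500, a2=0.534, a3=0.426, a0=4.460; τ=−ln(0.5958)/4.460=0.116 → t=0.815; u2·a0=0.6630·4.460=2.957 ≤ a1=3.500 → R1 fires; R=10 B=3 Y=4 X=6 M=12
Draw 5: a1=3.000, a2=1.068, a3=0.852, a0=4.920; τ=−ln(0.0092)/4.920=0.953 → t=1.768; u2·a0=0.9157·4.920=4.505; a1+a2=4.068 < 4.505 ≤ a1+…+a3=4.920 → R3 fires; R=10 B=3 Y=3 X=6 M=14
Draw 6: a1=3.000, a2=0.801, a3=0.639, a0=4.440; τ=−ln(0.9352)/4.440=0.015 → t=1.783; u2·a0=0.9934·4.440=4.411; a1+a2=3.801 < 4.411 ≤ a1+…+a3=4.440 → R3 fires; R=10 B=3 Y=2 X=6 M=16
Draw 7: a1=3.000, a2=0.534, a3=0.426, a0=3.960; τ=−ln(0.9940)/3.960=0.002 → t=1.785; u2·a0=0.5036·3.960=1.994 ≤ a1=3.000 → R1 fires; R=10 B=3 Y=4 X=5 M=17
Draw 8: a1=2.500, a2=1.068, a3=0.852, a0=4.420; τ=−ln(0.5297)/4.420=0.144 → t=1.929; u2·a0=0.9136·4.420=4.038; a1+a2=3.568 < 4.038 ≤ a1+…+a3=4.420 → R3 fires; R=10 B=3 Y=3 X=5 M=19
Draw 9: a1=2.500, a2=0.801, a3=0.639, a0=3.940; τ=−ln(0.4203)/3.940=0.220 → t=2.149; u2·a0=0.3080·3.940=1.214 ≤ a1=2.500 → R1 fires; R=10 B=3 Y=5 X=4 M=20
Draw 10: a1=2.000, a2=1.335, a3=1.065, a0=4.400; τ=−ln(0.3869)/4.400=0.216 → t=2.364; u2·a0=0.7357·4.400=3.237; a1=2.000 < 3.237 ≤ a1+a2=3.335 → R2 fires; R=12 B=3 Y=4 X=4 M=21
Draw 11: a1=2.000, a2=1.068, a3=0.852, a0=3.920; τ=−ln(0.0931)/3.920=0.606 → t=2.970; u2·a0=0.5885·3.920=2.307; a1=2.000 < 2.307 ≤ a1+a2=3.068 → R2 fires; R=14 B=3 Y=3 X=4 M=22
Draw 12: a1=2.000, a2=0.801, a3=0.639, a0=3.440; τ=−ln(0.4801)/3.440=0.213 → t=3.183 > T=3.15: stop.
At T=3.15: R=14 B=3 Y=3 X=4 M=22; the largest is M.

Dominant species at T: M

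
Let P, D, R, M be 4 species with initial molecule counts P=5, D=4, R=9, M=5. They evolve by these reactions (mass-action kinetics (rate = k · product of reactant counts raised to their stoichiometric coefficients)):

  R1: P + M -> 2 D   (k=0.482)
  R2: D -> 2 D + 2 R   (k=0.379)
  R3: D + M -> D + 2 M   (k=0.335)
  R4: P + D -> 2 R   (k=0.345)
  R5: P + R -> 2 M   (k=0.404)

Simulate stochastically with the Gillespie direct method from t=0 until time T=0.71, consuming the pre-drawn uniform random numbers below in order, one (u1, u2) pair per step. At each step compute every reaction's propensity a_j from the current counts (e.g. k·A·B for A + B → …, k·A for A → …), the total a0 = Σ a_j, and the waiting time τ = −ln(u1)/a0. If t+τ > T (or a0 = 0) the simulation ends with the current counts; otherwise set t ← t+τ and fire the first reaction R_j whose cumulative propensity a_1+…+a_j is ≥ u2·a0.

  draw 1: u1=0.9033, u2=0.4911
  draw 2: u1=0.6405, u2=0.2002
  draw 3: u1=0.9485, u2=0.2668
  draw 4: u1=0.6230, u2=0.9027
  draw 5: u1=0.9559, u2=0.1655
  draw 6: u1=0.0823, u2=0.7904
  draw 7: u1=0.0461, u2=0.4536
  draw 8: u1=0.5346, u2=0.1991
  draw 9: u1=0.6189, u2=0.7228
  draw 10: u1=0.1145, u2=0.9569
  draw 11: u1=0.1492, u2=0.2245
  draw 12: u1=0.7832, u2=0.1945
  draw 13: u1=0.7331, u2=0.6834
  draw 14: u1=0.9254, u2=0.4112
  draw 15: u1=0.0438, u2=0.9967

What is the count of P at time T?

t=0.000: P=5 D=4 R=9 M=5
Draw 1: a1=12.050, a2=1.516, a3=6.700, a4=6.900, a5=18.180, a0=45.346; τ=−ln(0.9033)/45.346=0.002 → t=0.002; u2·a0=0.4911·45.346=22.269; a1+…+a3=20.266 < 22.269 ≤ a1+…+a4=27.166 → R4 fires; P=4 D=3 R=11 M=5
Draw 2: a1=9.640, a2=1.137, a3=5.025, a4=4.140, a5=17.776, a0=37.718; τ=−ln(0.6405)/37.718=0.012 → t=0.014; u2·a0=0.2002·37.718=7.551 ≤ a1=9.640 → R1 fires; P=3 D=5 R=11 M=4
Draw 3: a1=5.784, a2=1.895, a3=6.700, a4=5.175, a5=13.332, a0=32.886; τ=−ln(0.9485)/32.886=0.002 → t=0.016; u2·a0=0.2668·32.886=8.774; a1+a2=7.679 < 8.774 ≤ a1+…+a3=14.379 → R3 fires; P=3 D=5 R=11 M=5
Draw 4: a1=7.230, a2=1.895, a3=8.375, a4=5.175, a5=13.332, a0=36.007; τ=−ln(0.6230)/36.007=0.013 → t=0.029; u2·a0=0.9027·36.007=32.504; a1+…+a4=22.675 < 32.504 ≤ a1+…+a5=36.007 → R5 fires; P=2 D=5 R=10 M=7
Draw 5: a1=6.748, a2=1.895, a3=11.725, a4=3.450, a5=8.080, a0=31.898; τ=−ln(0.9559)/31.898=0.001 → t=0.030; u2·a0=0.1655·31.898=5.279 ≤ a1=6.748 → R1 fires; P=1 D=7 R=10 M=6
Draw 6: a1=2.892, a2=2.653, a3=14.070, a4=2.415, a5=4.040, a0=26.070; τ=−ln(0.0823)/26.070=0.096 → t=0.126; u2·a0=0.7904·26.070=20.606; a1+…+a3=19.615 < 20.606 ≤ a1+…+a4=22.030 → R4 fires; P=0 D=6 R=12 M=6
Draw 7: a1=0.000, a2=2.274, a3=12.060, a4=0.000, a5=0.000, a0=14.334; τ=−ln(0.0461)/14.334=0.215 → t=0.341; u2·a0=0.4536·14.334=6.502; a1+a2=2.274 < 6.502 ≤ a1+…+a3=14.334 → R3 fires; P=0 D=6 R=12 M=7
Draw 8: a1=0.000, a2=2.274, a3=14.070, a4=0.000, a5=0.000, a0=16.344; τ=−ln(0.5346)/16.344=0.038 → t=0.379; u2·a0=0.1991·16.344=3.254; a1+a2=2.274 < 3.254 ≤ a1+…+a3=16.344 → R3 fires; P=0 D=6 R=12 M=8
Draw 9: a1=0.000, a2=2.274, a3=16.080, a4=0.000, a5=0.000, a0=18.354; τ=−ln(0.6189)/18.354=0.026 → t=0.405; u2·a0=0.7228·18.354=13.266; a1+a2=2.274 < 13.266 ≤ a1+…+a3=18.354 → R3 fires; P=0 D=6 R=12 M=9
Draw 10: a1=0.000, a2=2.274, a3=18.090, a4=0.000, a5=0.000, a0=20.364; τ=−ln(0.1145)/20.364=0.106 → t=0.512; u2·a0=0.9569·20.364=19.486; a1+a2=2.274 < 19.486 ≤ a1+…+a3=20.364 → R3 fires; P=0 D=6 R=12 M=10
Draw 11: a1=0.000, a2=2.274, a3=20.100, a4=0.000, a5=0.000, a0=22.374; τ=−ln(0.1492)/22.374=0.085 → t=0.597; u2·a0=0.2245·22.374=5.023; a1+a2=2.274 < 5.023 ≤ a1+…+a3=22.374 → R3 fires; P=0 D=6 R=12 M=11
Draw 12: a1=0.000, a2=2.274, a3=22.110, a4=0.000, a5=0.000, a0=24.384; τ=−ln(0.7832)/24.384=0.010 → t=0.607; u2·a0=0.1945·24.384=4.743; a1+a2=2.274 < 4.743 ≤ a1+…+a3=24.384 → R3 fires; P=0 D=6 R=12 M=12
Draw 13: a1=0.000, a2=2.274, a3=24.120, a4=0.000, a5=0.000, a0=26.394; τ=−ln(0.7331)/26.394=0.012 → t=0.618; u2·a0=0.6834·26.394=18.038; a1+a2=2.274 < 18.038 ≤ a1+…+a3=26.394 → R3 fires; P=0 D=6 R=12 M=13
Draw 14: a1=0.000, a2=2.274, a3=26.130, a4=0.000, a5=0.000, a0=28.404; τ=−ln(0.9254)/28.404=0.003 → t=0.621; u2·a0=0.4112·28.404=11.680; a1+a2=2.274 < 11.680 ≤ a1+…+a3=28.404 → R3 fires; P=0 D=6 R=12 M=14
Draw 15: a1=0.000, a2=2.274, a3=28.140, a4=0.000, a5=0.000, a0=30.414; τ=−ln(0.0438)/30.414=0.103 → t=0.724 > T=0.71: stop.
Read off P at T=0.71: 0

P at T = 0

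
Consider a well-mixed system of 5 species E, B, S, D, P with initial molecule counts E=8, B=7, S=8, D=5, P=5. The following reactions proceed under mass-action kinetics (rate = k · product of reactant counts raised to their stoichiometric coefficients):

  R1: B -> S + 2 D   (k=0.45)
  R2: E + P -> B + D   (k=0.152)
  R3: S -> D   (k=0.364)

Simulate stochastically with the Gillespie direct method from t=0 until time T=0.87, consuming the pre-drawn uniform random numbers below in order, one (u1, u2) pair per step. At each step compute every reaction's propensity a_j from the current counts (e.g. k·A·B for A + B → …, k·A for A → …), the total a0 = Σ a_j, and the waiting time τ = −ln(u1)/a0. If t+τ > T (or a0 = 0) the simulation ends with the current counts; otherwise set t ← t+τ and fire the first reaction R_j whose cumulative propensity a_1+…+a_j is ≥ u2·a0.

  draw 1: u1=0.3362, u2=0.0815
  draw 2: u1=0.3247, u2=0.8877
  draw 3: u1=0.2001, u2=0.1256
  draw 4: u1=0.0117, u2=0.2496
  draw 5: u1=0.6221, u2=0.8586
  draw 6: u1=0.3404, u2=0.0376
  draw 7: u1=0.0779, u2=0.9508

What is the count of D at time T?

t=0.000: E=8 B=7 S=8 D=5 P=5
Draw 1: a1=3.150, a2=6.080, a3=2.912, a0=12.142; τ=−ln(0.3362)/12.142=0.090 → t=0.090; u2·a0=0.0815·12.142=0.990 ≤ a1=3.150 → R1 fires; E=8 B=6 S=9 D=7 P=5
Draw 2: a1=2.700, a2=6.080, a3=3.276, a0=12.056; τ=−ln(0.3247)/12.056=0.093 → t=0.183; u2·a0=0.8877·12.056=10.702; a1+a2=8.780 < 10.702 ≤ a1+…+a3=12.056 → R3 fires; E=8 B=6 S=8 D=8 P=5
Draw 3: a1=2.700, a2=6.080, a3=2.912, a0=11.692; τ=−ln(0.2001)/11.692=0.138 → t=0.321; u2·a0=0.1256·11.692=1.469 ≤ a1=2.700 → R1 fires; E=8 B=5 S=9 D=10 P=5
Draw 4: a1=2.250, a2=6.080, a3=3.276, a0=11.606; τ=−ln(0.0117)/11.606=0.383 → t=0.704; u2·a0=0.2496·11.606=2.897; a1=2.250 < 2.897 ≤ a1+a2=8.330 → R2 fires; E=7 B=6 S=9 D=11 P=4
Draw 5: a1=2.700, a2=4.256, a3=3.276, a0=10.232; τ=−ln(0.6221)/10.232=0.046 → t=0.750; u2·a0=0.8586·10.232=8.785; a1+a2=6.956 < 8.785 ≤ a1+…+a3=10.232 → R3 fires; E=7 B=6 S=8 D=12 P=4
Draw 6: a1=2.700, a2=4.256, a3=2.912, a0=9.868; τ=−ln(0.3404)/9.868=0.109 → t=0.860; u2·a0=0.0376·9.868=0.371 ≤ a1=2.700 → R1 fires; E=7 B=5 S=9 D=14 P=4
Draw 7: a1=2.250, a2=4.256, a3=3.276, a0=9.782; τ=−ln(0.0779)/9.782=0.261 → t=1.120 > T=0.87: stop.
Read off D at T=0.87: 14

D at T = 14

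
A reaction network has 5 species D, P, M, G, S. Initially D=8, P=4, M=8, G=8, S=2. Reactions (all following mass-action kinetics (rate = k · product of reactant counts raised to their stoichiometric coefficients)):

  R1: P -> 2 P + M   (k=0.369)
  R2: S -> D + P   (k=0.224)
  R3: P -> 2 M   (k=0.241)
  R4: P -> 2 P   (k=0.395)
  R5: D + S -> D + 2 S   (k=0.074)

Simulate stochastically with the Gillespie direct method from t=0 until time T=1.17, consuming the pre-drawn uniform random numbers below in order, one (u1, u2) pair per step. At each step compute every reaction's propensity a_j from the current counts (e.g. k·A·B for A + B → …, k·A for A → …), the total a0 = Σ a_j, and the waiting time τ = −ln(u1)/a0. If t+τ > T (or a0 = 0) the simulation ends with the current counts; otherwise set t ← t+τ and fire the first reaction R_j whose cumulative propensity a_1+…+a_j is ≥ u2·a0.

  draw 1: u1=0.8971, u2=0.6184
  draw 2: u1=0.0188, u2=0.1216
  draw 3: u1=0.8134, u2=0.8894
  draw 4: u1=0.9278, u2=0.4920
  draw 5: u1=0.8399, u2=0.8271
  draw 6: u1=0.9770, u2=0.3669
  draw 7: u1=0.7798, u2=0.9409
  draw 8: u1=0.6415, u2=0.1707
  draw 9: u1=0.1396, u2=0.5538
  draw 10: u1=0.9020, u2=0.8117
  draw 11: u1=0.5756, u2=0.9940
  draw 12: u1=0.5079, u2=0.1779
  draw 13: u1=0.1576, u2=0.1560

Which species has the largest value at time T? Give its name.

Dominant species at T: M

t=0.000: D=8 P=4 M=8 G=8 S=2
Draw 1: a1=1.476, a2=0.448, a3=0.964, a4=1.580, a5=1.184, a0=5.652; τ=−ln(0.8971)/5.652=0.019 → t=0.019; u2·a0=0.6184·5.652=3.495; a1+…+a3=2.888 < 3.495 ≤ a1+…+a4=4.468 → R4 fires; D=8 P=5 M=8 G=8 S=2
Draw 2: a1=1.845, a2=0.448, a3=1.205, a4=1.975, a5=1.184, a0=6.657; τ=−ln(0.0188)/6.657=0.597 → t=0.616; u2·a0=0.1216·6.657=0.809 ≤ a1=1.845 → R1 fires; D=8 P=6 M=9 G=8 S=2
Draw 3: a1=2.214, a2=0.448, a3=1.446, a4=2.370, a5=1.184, a0=7.662; τ=−ln(0.8134)/7.662=0.027 → t=0.643; u2·a0=0.8894·7.662=6.815; a1+…+a4=6.478 < 6.815 ≤ a1+…+a5=7.662 → R5 fires; D=8 P=6 M=9 G=8 S=3
Draw 4: a1=2.214, a2=0.672, a3=1.446, a4=2.370, a5=1.776, a0=8.478; τ=−ln(0.9278)/8.478=0.009 → t=0.652; u2·a0=0.4920·8.478=4.171; a1+a2=2.886 < 4.171 ≤ a1+…+a3=4.332 → R3 fires; D=8 P=5 M=11 G=8 S=3
Draw 5: a1=1.845, a2=0.672, a3=1.205, a4=1.975, a5=1.776, a0=7.473; τ=−ln(0.8399)/7.473=0.023 → t=0.675; u2·a0=0.8271·7.473=6.181; a1+…+a4=5.697 < 6.181 ≤ a1+…+a5=7.473 → R5 fires; D=8 P=5 M=11 G=8 S=4
Draw 6: a1=1.845, a2=0.896, a3=1.205, a4=1.975, a5=2.368, a0=8.289; τ=−ln(0.9770)/8.289=0.003 → t=0.678; u2·a0=0.3669·8.289=3.041; a1+a2=2.741 < 3.041 ≤ a1+…+a3=3.946 → R3 fires; D=8 P=4 M=13 G=8 S=4
Draw 7: a1=1.476, a2=0.896, a3=0.964, a4=1.580, a5=2.368, a0=7.284; τ=−ln(0.7798)/7.284=0.034 → t=0.712; u2·a0=0.9409·7.284=6.854; a1+…+a4=4.916 < 6.854 ≤ a1+…+a5=7.284 → R5 fires; D=8 P=4 M=13 G=8 S=5
Draw 8: a1=1.476, a2=1.120, a3=0.964, a4=1.580, a5=2.960, a0=8.100; τ=−ln(0.6415)/8.100=0.055 → t=0.767; u2·a0=0.1707·8.100=1.383 ≤ a1=1.476 → R1 fires; D=8 P=5 M=14 G=8 S=5
Draw 9: a1=1.845, a2=1.120, a3=1.205, a4=1.975, a5=2.960, a0=9.105; τ=−ln(0.1396)/9.105=0.216 → t=0.983; u2·a0=0.5538·9.105=5.042; a1+…+a3=4.170 < 5.042 ≤ a1+…+a4=6.145 → R4 fires; D=8 P=6 M=14 G=8 S=5
Draw 10: a1=2.214, a2=1.120, a3=1.446, a4=2.370, a5=2.960, a0=10.110; τ=−ln(0.9020)/10.110=0.010 → t=0.994; u2·a0=0.8117·10.110=8.206; a1+…+a4=7.150 < 8.206 ≤ a1+…+a5=10.110 → R5 fires; D=8 P=6 M=14 G=8 S=6
Draw 11: a1=2.214, a2=1.344, a3=1.446, a4=2.370, a5=3.552, a0=10.926; τ=−ln(0.5756)/10.926=0.051 → t=1.044; u2·a0=0.9940·10.926=10.860; a1+…+a4=7.374 < 10.860 ≤ a1+…+a5=10.926 → R5 fires; D=8 P=6 M=14 G=8 S=7
Draw 12: a1=2.214, a2=1.568, a3=1.446, a4=2.370, a5=4.144, a0=11.742; τ=−ln(0.5079)/11.742=0.058 → t=1.102; u2·a0=0.1779·11.742=2.089 ≤ a1=2.214 → R1 fires; D=8 P=7 M=15 G=8 S=7
Draw 13: a1=2.583, a2=1.568, a3=1.687, a4=2.765, a5=4.144, a0=12.747; τ=−ln(0.1576)/12.747=0.145 → t=1.247 > T=1.17: stop.
At T=1.17: D=8 P=7 M=15 G=8 S=7; the largest is M.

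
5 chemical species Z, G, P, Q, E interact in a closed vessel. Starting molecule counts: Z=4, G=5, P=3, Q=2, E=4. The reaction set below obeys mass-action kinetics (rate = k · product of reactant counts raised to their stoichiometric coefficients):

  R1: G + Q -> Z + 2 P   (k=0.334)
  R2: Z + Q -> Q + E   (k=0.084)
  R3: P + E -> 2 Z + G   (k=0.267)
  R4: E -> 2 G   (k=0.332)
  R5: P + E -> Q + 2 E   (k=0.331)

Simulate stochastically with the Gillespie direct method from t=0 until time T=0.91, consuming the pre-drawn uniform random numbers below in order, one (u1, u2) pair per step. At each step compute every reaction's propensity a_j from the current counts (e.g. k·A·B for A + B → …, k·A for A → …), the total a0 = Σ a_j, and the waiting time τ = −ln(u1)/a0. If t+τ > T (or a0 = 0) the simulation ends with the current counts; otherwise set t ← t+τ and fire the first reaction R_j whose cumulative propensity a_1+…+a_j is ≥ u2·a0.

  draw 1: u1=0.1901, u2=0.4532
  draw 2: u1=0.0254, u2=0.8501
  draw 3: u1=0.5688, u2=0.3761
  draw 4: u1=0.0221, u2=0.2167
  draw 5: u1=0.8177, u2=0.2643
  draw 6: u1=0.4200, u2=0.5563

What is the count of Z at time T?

t=0.000: Z=4 G=5 P=3 Q=2 E=4
Draw 1: a1=3.340, a2=0.672, a3=3.204, a4=1.328, a5=3.972, a0=12.516; τ=−ln(0.1901)/12.516=0.133 → t=0.133; u2·a0=0.4532·12.516=5.672; a1+a2=4.012 < 5.672 ≤ a1+…+a3=7.216 → R3 fires; Z=6 G=6 P=2 Q=2 E=3
Draw 2: a1=4.008, a2=1.008, a3=1.602, a4=0.996, a5=1.986, a0=9.600; τ=−ln(0.0254)/9.600=0.383 → t=0.515; u2·a0=0.8501·9.600=8.161; a1+…+a4=7.614 < 8.161 ≤ a1+…+a5=9.600 → R5 fires; Z=6 G=6 P=1 Q=3 E=4
Draw 3: a1=6.012, a2=1.512, a3=1.068, a4=1.328, a5=1.324, a0=11.244; τ=−ln(0.5688)/11.244=0.050 → t=0.565; u2·a0=0.3761·11.244=4.229 ≤ a1=6.012 → R1 fires; Z=7 G=5 P=3 Q=2 E=4
Draw 4: a1=3.340, a2=1.176, a3=3.204, a4=1.328, a5=3.972, a0=13.020; τ=−ln(0.0221)/13.020=0.293 → t=0.858; u2·a0=0.2167·13.020=2.821 ≤ a1=3.340 → R1 fires; Z=8 G=4 P=5 Q=1 E=4
Draw 5: a1=1.336, a2=0.672, a3=5.340, a4=1.328, a5=6.620, a0=15.296; τ=−ln(0.8177)/15.296=0.013 → t=0.871; u2·a0=0.2643·15.296=4.043; a1+a2=2.008 < 4.043 ≤ a1+…+a3=7.348 → R3 fires; Z=10 G=5 P=4 Q=1 E=3
Draw 6: a1=1.670, a2=0.840, a3=3.204, a4=0.996, a5=3.972, a0=10.682; τ=−ln(0.4200)/10.682=0.081 → t=0.953 > T=0.91: stop.
Read off Z at T=0.91: 10

Z at T = 10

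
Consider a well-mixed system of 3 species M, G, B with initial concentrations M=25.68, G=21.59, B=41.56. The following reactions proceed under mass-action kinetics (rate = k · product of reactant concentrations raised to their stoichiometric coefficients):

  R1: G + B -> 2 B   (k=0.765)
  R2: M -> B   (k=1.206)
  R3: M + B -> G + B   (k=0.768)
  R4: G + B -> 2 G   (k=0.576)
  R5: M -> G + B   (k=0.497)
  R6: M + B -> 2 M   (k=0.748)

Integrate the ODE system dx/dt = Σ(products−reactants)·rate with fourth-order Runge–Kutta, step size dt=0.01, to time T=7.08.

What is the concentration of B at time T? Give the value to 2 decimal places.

RK4 with dt=0.01: 708 steps to T=7.08. Trajectory (selected grid times):
t=0.00: M=25.68 G=21.59 B=41.56
t=0.79: M=3.99 G=22.31 B=67.35
t=1.57: M=0.28 G=1.44 B=92.48
t=2.36: M=0.02 G=0.09 B=94.14
t=3.15: M=0.00 G=0.01 B=94.23
t=3.93: M=0.00 G=0.00 B=94.24
t=4.72: M=0.00 G=0.00 B=94.24
t=5.51: M=0.00 G=0.00 B=94.24
t=6.29: M=0.00 G=0.00 B=94.24
t=7.08: M=0.00 G=0.00 B=94.24
Read off B at T=7.08: 94.24

B at T = 94.24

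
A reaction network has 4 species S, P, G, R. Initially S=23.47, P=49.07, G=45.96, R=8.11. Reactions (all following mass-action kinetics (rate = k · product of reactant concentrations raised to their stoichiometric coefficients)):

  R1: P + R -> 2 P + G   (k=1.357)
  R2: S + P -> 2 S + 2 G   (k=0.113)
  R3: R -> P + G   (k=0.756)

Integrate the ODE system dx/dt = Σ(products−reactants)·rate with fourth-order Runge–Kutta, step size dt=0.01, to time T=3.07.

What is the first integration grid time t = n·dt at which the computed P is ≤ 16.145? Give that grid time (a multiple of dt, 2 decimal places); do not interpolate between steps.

Threshold first reached at t = 0.26

RK4 with dt=0.01: 307 steps to T=3.07. Trajectory (selected grid times):
t=0.00: S=23.47 P=49.07 G=45.96 R=8.11
t=0.25: S=64.29 P=16.36 G=135.71 R=0.00
t=0.26: S=65.45 P=15.20 G=138.02 R=0.00
t=0.34: S=72.52 P=8.13 G=152.18 R=0.00
t=0.68: S=80.24 P=0.41 G=167.62 R=0.00
t=1.02: S=80.63 P=0.02 G=168.39 R=0.00
t=1.36: S=80.65 P=0.00 G=168.43 R=0.00
t=1.71: S=80.65 P=0.00 G=168.43 R=0.00
t=2.05: S=80.65 P=0.00 G=168.43 R=0.00
t=2.39: S=80.65 P=0.00 G=168.43 R=0.00
t=2.73: S=80.65 P=0.00 G=168.43 R=0.00
t=3.07: S=80.65 P=0.00 G=168.43 R=0.00
P(0.25)=16.359 > 16.145 but P(0.26)=15.203 ≤ 16.145, so the first grid time is t=0.26.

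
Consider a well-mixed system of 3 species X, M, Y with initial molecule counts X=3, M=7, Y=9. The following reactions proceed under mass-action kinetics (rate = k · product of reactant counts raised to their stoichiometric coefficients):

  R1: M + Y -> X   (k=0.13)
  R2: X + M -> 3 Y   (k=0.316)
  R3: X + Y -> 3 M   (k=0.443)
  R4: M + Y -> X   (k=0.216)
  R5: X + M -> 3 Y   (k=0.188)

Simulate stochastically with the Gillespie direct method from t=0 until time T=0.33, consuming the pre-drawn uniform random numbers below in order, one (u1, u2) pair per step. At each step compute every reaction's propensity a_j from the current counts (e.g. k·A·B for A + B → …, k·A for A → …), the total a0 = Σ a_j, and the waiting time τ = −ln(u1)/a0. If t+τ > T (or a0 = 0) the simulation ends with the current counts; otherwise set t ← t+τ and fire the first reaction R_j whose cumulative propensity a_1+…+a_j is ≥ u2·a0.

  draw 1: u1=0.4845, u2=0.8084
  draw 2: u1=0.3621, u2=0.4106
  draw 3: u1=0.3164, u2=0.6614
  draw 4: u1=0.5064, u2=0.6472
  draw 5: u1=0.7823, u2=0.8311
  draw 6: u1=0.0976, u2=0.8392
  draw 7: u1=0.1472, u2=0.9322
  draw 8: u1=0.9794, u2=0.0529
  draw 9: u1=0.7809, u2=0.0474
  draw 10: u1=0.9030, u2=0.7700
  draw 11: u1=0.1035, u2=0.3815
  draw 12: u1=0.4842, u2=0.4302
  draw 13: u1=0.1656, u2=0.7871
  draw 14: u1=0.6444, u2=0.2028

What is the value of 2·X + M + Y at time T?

Check how each reaction changes W = 2·X + M + Y (weight of products minus weight of reactants):
R1: M + Y -> X: (2·1) − (1·1 + 1·1) = 2 − 2 = 0
R2: X + M -> 3 Y: (1·3) − (2·1 + 1·1) = 3 − 3 = 0
R3: X + Y -> 3 M: (1·3) − (2·1 + 1·1) = 3 − 3 = 0
R4: M + Y -> X: (2·1) − (1·1 + 1·1) = 2 − 2 = 0
R5: X + M -> 3 Y: (1·3) − (2·1 + 1·1) = 3 − 3 = 0
Every reaction leaves W unchanged, so W is conserved and no simulation is needed: W(T) = W(0) = 2·3 + 7 + 9 = 22

Value at T = 22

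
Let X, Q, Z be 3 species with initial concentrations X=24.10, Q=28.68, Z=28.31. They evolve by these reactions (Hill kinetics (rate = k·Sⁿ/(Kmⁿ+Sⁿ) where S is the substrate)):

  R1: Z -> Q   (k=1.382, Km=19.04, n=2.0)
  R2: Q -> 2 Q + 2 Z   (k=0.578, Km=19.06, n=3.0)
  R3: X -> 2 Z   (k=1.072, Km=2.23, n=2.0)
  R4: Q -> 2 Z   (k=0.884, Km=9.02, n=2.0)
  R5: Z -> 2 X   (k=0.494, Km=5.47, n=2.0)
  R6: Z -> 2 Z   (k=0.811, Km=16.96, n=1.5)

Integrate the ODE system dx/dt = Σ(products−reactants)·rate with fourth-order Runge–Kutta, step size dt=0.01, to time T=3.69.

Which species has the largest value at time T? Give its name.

RK4 with dt=0.01: 369 steps to T=3.69. Trajectory (selected grid times):
t=0.00: X=24.10 Q=28.68 Z=28.31
t=0.41: X=24.06 Q=28.93 Z=29.85
t=0.82: X=24.01 Q=29.19 Z=31.38
t=1.23: X=23.97 Q=29.47 Z=32.91
t=1.64: X=23.93 Q=29.75 Z=34.44
t=2.05: X=23.89 Q=30.05 Z=35.96
t=2.46: X=23.85 Q=30.35 Z=37.49
t=2.87: X=23.81 Q=30.66 Z=39.01
t=3.28: X=23.77 Q=30.98 Z=40.53
t=3.69: X=23.73 Q=31.31 Z=42.05
At T=3.69: X=23.73 Q=31.31 Z=42.05; the largest is Z.

Dominant species at T: Z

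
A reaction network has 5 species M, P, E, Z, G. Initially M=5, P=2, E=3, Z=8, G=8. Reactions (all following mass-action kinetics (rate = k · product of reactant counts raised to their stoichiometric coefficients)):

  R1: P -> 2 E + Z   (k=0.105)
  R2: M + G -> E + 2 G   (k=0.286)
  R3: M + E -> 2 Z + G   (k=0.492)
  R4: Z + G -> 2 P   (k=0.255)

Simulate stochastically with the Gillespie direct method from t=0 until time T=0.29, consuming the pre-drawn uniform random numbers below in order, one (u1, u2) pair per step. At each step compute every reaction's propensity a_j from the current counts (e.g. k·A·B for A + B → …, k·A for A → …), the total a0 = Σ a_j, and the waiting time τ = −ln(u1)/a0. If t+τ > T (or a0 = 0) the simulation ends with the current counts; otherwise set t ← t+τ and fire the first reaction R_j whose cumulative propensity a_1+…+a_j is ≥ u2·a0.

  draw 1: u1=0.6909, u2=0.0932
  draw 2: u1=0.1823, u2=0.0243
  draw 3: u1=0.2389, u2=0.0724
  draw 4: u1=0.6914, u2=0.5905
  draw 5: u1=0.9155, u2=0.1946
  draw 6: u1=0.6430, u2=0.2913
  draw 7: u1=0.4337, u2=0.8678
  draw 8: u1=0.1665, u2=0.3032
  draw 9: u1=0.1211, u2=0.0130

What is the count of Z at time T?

Z at T = 7

t=0.000: M=5 P=2 E=3 Z=8 G=8
Draw 1: a1=0.210, a2=11.440, a3=7.380, a4=16.320, a0=35.350; τ=−ln(0.6909)/35.350=0.010 → t=0.010; u2·a0=0.0932·35.350=3.295; a1=0.210 < 3.295 ≤ a1+a2=11.650 → R2 fires; M=4 P=2 E=4 Z=8 G=9
Draw 2: a1=0.210, a2=10.296, a3=7.872, a4=18.360, a0=36.738; τ=−ln(0.1823)/36.738=0.046 → t=0.057; u2·a0=0.0243·36.738=0.893; a1=0.210 < 0.893 ≤ a1+a2=10.506 → R2 fires; M=3 P=2 E=5 Z=8 G=10
Draw 3: a1=0.210, a2=8.580, a3=7.380, a4=20.400, a0=36.570; τ=−ln(0.2389)/36.570=0.039 → t=0.096; u2·a0=0.0724·36.570=2.648; a1=0.210 < 2.648 ≤ a1+a2=8.790 → R2 fires; M=2 P=2 E=6 Z=8 G=11
Draw 4: a1=0.210, a2=6.292, a3=5.904, a4=22.440, a0=34.846; τ=−ln(0.6914)/34.846=0.011 → t=0.107; u2·a0=0.5905·34.846=20.577; a1+…+a3=12.406 < 20.577 ≤ a1+…+a4=34.846 → R4 fires; M=2 P=4 E=6 Z=7 G=10
Draw 5: a1=0.420, a2=5.720, a3=5.904, a4=17.850, a0=29.894; τ=−ln(0.9155)/29.894=0.003 → t=0.109; u2·a0=0.1946·29.894=5.817; a1=0.420 < 5.817 ≤ a1+a2=6.140 → R2 fires; M=1 P=4 E=7 Z=7 G=11
Draw 6: a1=0.420, a2=3.146, a3=3.444, a4=19.635, a0=26.645; τ=−ln(0.6430)/26.645=0.017 → t=0.126; u2·a0=0.2913·26.645=7.762; a1+…+a3=7.010 < 7.762 ≤ a1+…+a4=26.645 → R4 fires; M=1 P=6 E=7 Z=6 G=10
Draw 7: a1=0.630, a2=2.860, a3=3.444, a4=15.300, a0=22.234; τ=−ln(0.4337)/22.234=0.038 → t=0.164; u2·a0=0.8678·22.234=19.295; a1+…+a3=6.934 < 19.295 ≤ a1+…+a4=22.234 → R4 fires; M=1 P=8 E=7 Z=5 G=9
Draw 8: a1=0.840, a2=2.574, a3=3.444, a4=11.475, a0=18.333; τ=−ln(0.1665)/18.333=0.098 → t=0.261; u2·a0=0.3032·18.333=5.559; a1+a2=3.414 < 5.559 ≤ a1+…+a3=6.858 → R3 fires; M=0 P=8 E=6 Z=7 G=10
Draw 9: a1=0.840, a2=0.000, a3=0.000, a4=17.850, a0=18.690; τ=−ln(0.1211)/18.690=0.113 → t=0.374 > T=0.29: stop.
Read off Z at T=0.29: 7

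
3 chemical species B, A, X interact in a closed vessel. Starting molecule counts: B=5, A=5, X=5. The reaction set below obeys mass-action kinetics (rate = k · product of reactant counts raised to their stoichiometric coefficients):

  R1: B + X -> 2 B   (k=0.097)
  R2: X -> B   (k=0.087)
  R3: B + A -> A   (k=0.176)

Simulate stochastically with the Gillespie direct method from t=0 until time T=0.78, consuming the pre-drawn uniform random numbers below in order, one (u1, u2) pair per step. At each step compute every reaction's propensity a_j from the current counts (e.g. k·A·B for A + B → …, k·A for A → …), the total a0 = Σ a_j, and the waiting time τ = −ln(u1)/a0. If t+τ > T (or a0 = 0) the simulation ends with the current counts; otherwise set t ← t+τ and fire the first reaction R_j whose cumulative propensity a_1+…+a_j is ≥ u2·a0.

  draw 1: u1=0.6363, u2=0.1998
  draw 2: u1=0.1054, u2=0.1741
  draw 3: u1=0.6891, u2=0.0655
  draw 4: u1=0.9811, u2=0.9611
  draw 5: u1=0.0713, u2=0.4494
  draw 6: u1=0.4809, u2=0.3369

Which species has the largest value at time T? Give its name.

t=0.000: B=5 A=5 X=5
Draw 1: a1=2.425, a2=0.435, a3=4.400, a0=7.260; τ=−ln(0.6363)/7.260=0.062 → t=0.062; u2·a0=0.1998·7.260=1.451 ≤ a1=2.425 → R1 fires; B=6 A=5 X=4
Draw 2: a1=2.328, a2=0.348, a3=5.280, a0=7.956; τ=−ln(0.1054)/7.956=0.283 → t=0.345; u2·a0=0.1741·7.956=1.385 ≤ a1=2.328 → R1 fires; B=7 A=5 X=3
Draw 3: a1=2.037, a2=0.261, a3=6.160, a0=8.458; τ=−ln(0.6891)/8.458=0.044 → t=0.389; u2·a0=0.0655·8.458=0.554 ≤ a1=2.037 → R1 fires; B=8 A=5 X=2
Draw 4: a1=1.552, a2=0.174, a3=7.040, a0=8.766; τ=−ln(0.9811)/8.766=0.002 → t=0.391; u2·a0=0.9611·8.766=8.425; a1+a2=1.726 < 8.425 ≤ a1+…+a3=8.766 → R3 fires; B=7 A=5 X=2
Draw 5: a1=1.358, a2=0.174, a3=6.160, a0=7.692; τ=−ln(0.0713)/7.692=0.343 → t=0.735; u2·a0=0.4494·7.692=3.457; a1+a2=1.532 < 3.457 ≤ a1+…+a3=7.692 → R3 fires; B=6 A=5 X=2
Draw 6: a1=1.164, a2=0.174, a3=5.280, a0=6.618; τ=−ln(0.4809)/6.618=0.111 → t=0.845 > T=0.78: stop.
At T=0.78: B=6 A=5 X=2; the largest is B.

Dominant species at T: B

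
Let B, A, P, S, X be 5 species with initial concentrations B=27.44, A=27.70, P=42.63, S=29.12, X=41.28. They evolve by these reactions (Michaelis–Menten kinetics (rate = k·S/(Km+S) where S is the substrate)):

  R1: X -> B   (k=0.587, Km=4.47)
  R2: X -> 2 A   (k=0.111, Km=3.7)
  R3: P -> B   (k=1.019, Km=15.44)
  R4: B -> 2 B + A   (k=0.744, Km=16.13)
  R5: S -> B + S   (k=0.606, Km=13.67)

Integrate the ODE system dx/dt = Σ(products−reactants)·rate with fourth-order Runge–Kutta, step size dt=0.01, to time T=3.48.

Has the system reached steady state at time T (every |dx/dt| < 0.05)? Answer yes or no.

RK4 with dt=0.01: 348 steps to T=3.48. Trajectory (selected grid times):
t=0.00: B=27.44 A=27.70 P=42.63 S=29.12 X=41.28
t=0.39: B=28.28 A=27.96 P=42.34 S=29.12 X=41.03
t=0.77: B=29.10 A=28.22 P=42.06 S=29.12 X=40.79
t=1.16: B=29.95 A=28.49 P=41.76 S=29.12 X=40.55
t=1.55: B=30.80 A=28.76 P=41.47 S=29.12 X=40.30
t=1.93: B=31.62 A=29.02 P=41.19 S=29.12 X=40.06
t=2.32: B=32.47 A=29.29 P=40.90 S=29.12 X=39.82
t=2.71: B=33.32 A=29.57 P=40.62 S=29.12 X=39.57
t=3.09: B=34.15 A=29.84 P=40.34 S=29.12 X=39.33
t=3.48: B=35.00 A=30.11 P=40.05 S=29.12 X=39.09
Rates at T: R1=0.5268, R2=0.1014, R3=0.7355, R4=0.5093, R5=0.4124
dx/dt at T (Σ net stoichiometry × rate): B=+2.1839, A=+0.7121, P=-0.7355, S=+0.0000, X=-0.6282
Largest |dx/dt| is |+2.1839| (B) ≥ 0.05 → not steady.

Steady state at T: no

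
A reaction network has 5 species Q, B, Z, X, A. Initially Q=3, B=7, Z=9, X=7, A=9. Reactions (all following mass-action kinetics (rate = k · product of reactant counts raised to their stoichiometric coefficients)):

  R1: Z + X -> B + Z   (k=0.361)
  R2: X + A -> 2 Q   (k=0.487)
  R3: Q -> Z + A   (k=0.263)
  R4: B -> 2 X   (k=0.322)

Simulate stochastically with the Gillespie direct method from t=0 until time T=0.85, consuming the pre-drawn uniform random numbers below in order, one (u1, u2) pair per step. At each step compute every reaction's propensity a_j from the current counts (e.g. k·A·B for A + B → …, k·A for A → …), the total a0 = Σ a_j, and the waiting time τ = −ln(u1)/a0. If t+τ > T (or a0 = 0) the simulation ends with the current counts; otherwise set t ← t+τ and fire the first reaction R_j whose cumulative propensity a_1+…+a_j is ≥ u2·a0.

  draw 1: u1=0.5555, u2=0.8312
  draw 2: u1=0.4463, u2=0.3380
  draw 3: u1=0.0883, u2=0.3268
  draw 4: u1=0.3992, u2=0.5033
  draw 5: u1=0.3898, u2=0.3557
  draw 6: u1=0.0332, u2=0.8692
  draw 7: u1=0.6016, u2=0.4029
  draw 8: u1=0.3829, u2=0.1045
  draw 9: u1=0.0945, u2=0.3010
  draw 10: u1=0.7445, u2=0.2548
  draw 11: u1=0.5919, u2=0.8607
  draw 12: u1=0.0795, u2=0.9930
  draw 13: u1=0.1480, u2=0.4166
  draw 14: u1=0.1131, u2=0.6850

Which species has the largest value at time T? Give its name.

t=0.000: Q=3 B=7 Z=9 X=7 A=9
Draw 1: a1=22.743, a2=30.681, a3=0.789, a4=2.254, a0=56.467; τ=−ln(0.5555)/56.467=0.010 → t=0.010; u2·a0=0.8312·56.467=46.935; a1=22.743 < 46.935 ≤ a1+a2=53.424 → R2 fires; Q=5 B=7 Z=9 X=6 A=8
Draw 2: a1=19.494, a2=23.376, a3=1.315, a4=2.254, a0=46.439; τ=−ln(0.4463)/46.439=0.017 → t=0.028; u2·a0=0.3380·46.439=15.696 ≤ a1=19.494 → R1 fires; Q=5 B=8 Z=9 X=5 A=8
Draw 3: a1=16.245, a2=19.480, a3=1.315, a4=2.576, a0=39.616; τ=−ln(0.0883)/39.616=0.061 → t=0.089; u2·a0=0.3268·39.616=12.947 ≤ a1=16.245 → R1 fires; Q=5 B=9 Z=9 X=4 A=8
Draw 4: a1=12.996, a2=15.584, a3=1.315, a4=2.898, a0=32.793; τ=−ln(0.3992)/32.793=0.028 → t=0.117; u2·a0=0.5033·32.793=16.505; a1=12.996 < 16.505 ≤ a1+a2=28.580 → R2 fires; Q=7 B=9 Z=9 X=3 A=7
Draw 5: a1=9.747, a2=10.227, a3=1.841, a4=2.898, a0=24.713; τ=−ln(0.3898)/24.713=0.038 → t=0.155; u2·a0=0.3557·24.713=8.790 ≤ a1=9.747 → R1 fires; Q=7 B=10 Z=9 X=2 A=7
Draw 6: a1=6.498, a2=6.818, a3=1.841, a4=3.220, a0=18.377; τ=−ln(0.0332)/18.377=0.185 → t=0.340; u2·a0=0.8692·18.377=15.973; a1+…+a3=15.157 < 15.973 ≤ a1+…+a4=18.377 → R4 fires; Q=7 B=9 Z=9 X=4 A=7
Draw 7: a1=12.996, a2=13.636, a3=1.841, a4=2.898, a0=31.371; τ=−ln(0.6016)/31.371=0.016 → t=0.357; u2·a0=0.4029·31.371=12.639 ≤ a1=12.996 → R1 fires; Q=7 B=10 Z=9 X=3 A=7
Draw 8: a1=9.747, a2=10.227, a3=1.841, a4=3.220, a0=25.035; τ=−ln(0.3829)/25.035=0.038 → t=0.395; u2·a0=0.1045·25.035=2.616 ≤ a1=9.747 → R1 fires; Q=7 B=11 Z=9 X=2 A=7
Draw 9: a1=6.498, a2=6.818, a3=1.841, a4=3.542, a0=18.699; τ=−ln(0.0945)/18.699=0.126 → t=0.521; u2·a0=0.3010·18.699=5.628 ≤ a1=6.498 → R1 fires; Q=7 B=12 Z=9 X=1 A=7
Draw 10: a1=3.249, a2=3.409, a3=1.841, a4=3.864, a0=12.363; τ=−ln(0.7445)/12.363=0.024 → t=0.545; u2·a0=0.2548·12.363=3.150 ≤ a1=3.249 → R1 fires; Q=7 B=13 Z=9 X=0 A=7
Draw 11: a1=0.000, a2=0.000, a3=1.841, a4=4.186, a0=6.027; τ=−ln(0.5919)/6.027=0.087 → t=0.632; u2·a0=0.8607·6.027=5.187; a1+…+a3=1.841 < 5.187 ≤ a1+…+a4=6.027 → R4 fires; Q=7 B=12 Z=9 X=2 A=7
Draw 12: a1=6.498, a2=6.818, a3=1.841, a4=3.864, a0=19.021; τ=−ln(0.0795)/19.021=0.133 → t=0.765; u2·a0=0.9930·19.021=18.888; a1+…+a3=15.157 < 18.888 ≤ a1+…+a4=19.021 → R4 fires; Q=7 B=11 Z=9 X=4 A=7
Draw 13: a1=12.996, a2=13.636, a3=1.841, a4=3.542, a0=32.015; τ=−ln(0.1480)/32.015=0.060 → t=0.825; u2·a0=0.4166·32.015=13.337; a1=12.996 < 13.337 ≤ a1+a2=26.632 → R2 fires; Q=9 B=11 Z=9 X=3 A=6
Draw 14: a1=9.747, a2=8.766, a3=2.367, a4=3.542, a0=24.422; τ=−ln(0.1131)/24.422=0.089 → t=0.914 > T=0.85: stop.
At T=0.85: Q=9 B=11 Z=9 X=3 A=6; the largest is B.

Dominant species at T: B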